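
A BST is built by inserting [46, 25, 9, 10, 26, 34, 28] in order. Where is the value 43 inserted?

Starting tree (level order): [46, 25, None, 9, 26, None, 10, None, 34, None, None, 28]
Insertion path: 46 -> 25 -> 26 -> 34
Result: insert 43 as right child of 34
Final tree (level order): [46, 25, None, 9, 26, None, 10, None, 34, None, None, 28, 43]


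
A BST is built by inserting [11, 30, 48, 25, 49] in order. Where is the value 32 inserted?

Starting tree (level order): [11, None, 30, 25, 48, None, None, None, 49]
Insertion path: 11 -> 30 -> 48
Result: insert 32 as left child of 48
Final tree (level order): [11, None, 30, 25, 48, None, None, 32, 49]


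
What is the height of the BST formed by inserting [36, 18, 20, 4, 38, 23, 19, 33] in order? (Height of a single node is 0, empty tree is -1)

Insertion order: [36, 18, 20, 4, 38, 23, 19, 33]
Tree (level-order array): [36, 18, 38, 4, 20, None, None, None, None, 19, 23, None, None, None, 33]
Compute height bottom-up (empty subtree = -1):
  height(4) = 1 + max(-1, -1) = 0
  height(19) = 1 + max(-1, -1) = 0
  height(33) = 1 + max(-1, -1) = 0
  height(23) = 1 + max(-1, 0) = 1
  height(20) = 1 + max(0, 1) = 2
  height(18) = 1 + max(0, 2) = 3
  height(38) = 1 + max(-1, -1) = 0
  height(36) = 1 + max(3, 0) = 4
Height = 4


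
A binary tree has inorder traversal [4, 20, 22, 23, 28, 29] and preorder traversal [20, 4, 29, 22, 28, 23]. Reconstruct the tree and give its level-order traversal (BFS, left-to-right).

Inorder:  [4, 20, 22, 23, 28, 29]
Preorder: [20, 4, 29, 22, 28, 23]
Algorithm: preorder visits root first, so consume preorder in order;
for each root, split the current inorder slice at that value into
left-subtree inorder and right-subtree inorder, then recurse.
Recursive splits:
  root=20; inorder splits into left=[4], right=[22, 23, 28, 29]
  root=4; inorder splits into left=[], right=[]
  root=29; inorder splits into left=[22, 23, 28], right=[]
  root=22; inorder splits into left=[], right=[23, 28]
  root=28; inorder splits into left=[23], right=[]
  root=23; inorder splits into left=[], right=[]
Reconstructed level-order: [20, 4, 29, 22, 28, 23]


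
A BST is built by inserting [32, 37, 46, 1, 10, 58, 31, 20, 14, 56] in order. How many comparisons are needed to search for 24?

Search path for 24: 32 -> 1 -> 10 -> 31 -> 20
Found: False
Comparisons: 5


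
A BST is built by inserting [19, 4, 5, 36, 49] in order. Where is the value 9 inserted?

Starting tree (level order): [19, 4, 36, None, 5, None, 49]
Insertion path: 19 -> 4 -> 5
Result: insert 9 as right child of 5
Final tree (level order): [19, 4, 36, None, 5, None, 49, None, 9]


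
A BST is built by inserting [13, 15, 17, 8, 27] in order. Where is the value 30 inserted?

Starting tree (level order): [13, 8, 15, None, None, None, 17, None, 27]
Insertion path: 13 -> 15 -> 17 -> 27
Result: insert 30 as right child of 27
Final tree (level order): [13, 8, 15, None, None, None, 17, None, 27, None, 30]


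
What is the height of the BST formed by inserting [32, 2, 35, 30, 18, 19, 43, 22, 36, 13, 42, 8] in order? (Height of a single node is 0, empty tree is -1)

Insertion order: [32, 2, 35, 30, 18, 19, 43, 22, 36, 13, 42, 8]
Tree (level-order array): [32, 2, 35, None, 30, None, 43, 18, None, 36, None, 13, 19, None, 42, 8, None, None, 22]
Compute height bottom-up (empty subtree = -1):
  height(8) = 1 + max(-1, -1) = 0
  height(13) = 1 + max(0, -1) = 1
  height(22) = 1 + max(-1, -1) = 0
  height(19) = 1 + max(-1, 0) = 1
  height(18) = 1 + max(1, 1) = 2
  height(30) = 1 + max(2, -1) = 3
  height(2) = 1 + max(-1, 3) = 4
  height(42) = 1 + max(-1, -1) = 0
  height(36) = 1 + max(-1, 0) = 1
  height(43) = 1 + max(1, -1) = 2
  height(35) = 1 + max(-1, 2) = 3
  height(32) = 1 + max(4, 3) = 5
Height = 5


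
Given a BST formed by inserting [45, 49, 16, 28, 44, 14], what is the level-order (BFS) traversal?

Tree insertion order: [45, 49, 16, 28, 44, 14]
Tree (level-order array): [45, 16, 49, 14, 28, None, None, None, None, None, 44]
BFS from the root, enqueuing left then right child of each popped node:
  queue [45] -> pop 45, enqueue [16, 49], visited so far: [45]
  queue [16, 49] -> pop 16, enqueue [14, 28], visited so far: [45, 16]
  queue [49, 14, 28] -> pop 49, enqueue [none], visited so far: [45, 16, 49]
  queue [14, 28] -> pop 14, enqueue [none], visited so far: [45, 16, 49, 14]
  queue [28] -> pop 28, enqueue [44], visited so far: [45, 16, 49, 14, 28]
  queue [44] -> pop 44, enqueue [none], visited so far: [45, 16, 49, 14, 28, 44]
Result: [45, 16, 49, 14, 28, 44]


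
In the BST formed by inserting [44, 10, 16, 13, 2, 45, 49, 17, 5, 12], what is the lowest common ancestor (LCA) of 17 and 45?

Tree insertion order: [44, 10, 16, 13, 2, 45, 49, 17, 5, 12]
Tree (level-order array): [44, 10, 45, 2, 16, None, 49, None, 5, 13, 17, None, None, None, None, 12]
In a BST, the LCA of p=17, q=45 is the first node v on the
root-to-leaf path with p <= v <= q (go left if both < v, right if both > v).
Walk from root:
  at 44: 17 <= 44 <= 45, this is the LCA
LCA = 44


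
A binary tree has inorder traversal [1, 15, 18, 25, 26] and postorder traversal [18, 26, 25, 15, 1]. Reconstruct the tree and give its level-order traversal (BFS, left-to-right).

Inorder:   [1, 15, 18, 25, 26]
Postorder: [18, 26, 25, 15, 1]
Algorithm: postorder visits root last, so walk postorder right-to-left;
each value is the root of the current inorder slice — split it at that
value, recurse on the right subtree first, then the left.
Recursive splits:
  root=1; inorder splits into left=[], right=[15, 18, 25, 26]
  root=15; inorder splits into left=[], right=[18, 25, 26]
  root=25; inorder splits into left=[18], right=[26]
  root=26; inorder splits into left=[], right=[]
  root=18; inorder splits into left=[], right=[]
Reconstructed level-order: [1, 15, 25, 18, 26]


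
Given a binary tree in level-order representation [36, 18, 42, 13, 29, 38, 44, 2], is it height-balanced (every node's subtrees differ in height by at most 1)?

Tree (level-order array): [36, 18, 42, 13, 29, 38, 44, 2]
Definition: a tree is height-balanced if, at every node, |h(left) - h(right)| <= 1 (empty subtree has height -1).
Bottom-up per-node check:
  node 2: h_left=-1, h_right=-1, diff=0 [OK], height=0
  node 13: h_left=0, h_right=-1, diff=1 [OK], height=1
  node 29: h_left=-1, h_right=-1, diff=0 [OK], height=0
  node 18: h_left=1, h_right=0, diff=1 [OK], height=2
  node 38: h_left=-1, h_right=-1, diff=0 [OK], height=0
  node 44: h_left=-1, h_right=-1, diff=0 [OK], height=0
  node 42: h_left=0, h_right=0, diff=0 [OK], height=1
  node 36: h_left=2, h_right=1, diff=1 [OK], height=3
All nodes satisfy the balance condition.
Result: Balanced


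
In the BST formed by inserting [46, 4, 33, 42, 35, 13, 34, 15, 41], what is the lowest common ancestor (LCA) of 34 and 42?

Tree insertion order: [46, 4, 33, 42, 35, 13, 34, 15, 41]
Tree (level-order array): [46, 4, None, None, 33, 13, 42, None, 15, 35, None, None, None, 34, 41]
In a BST, the LCA of p=34, q=42 is the first node v on the
root-to-leaf path with p <= v <= q (go left if both < v, right if both > v).
Walk from root:
  at 46: both 34 and 42 < 46, go left
  at 4: both 34 and 42 > 4, go right
  at 33: both 34 and 42 > 33, go right
  at 42: 34 <= 42 <= 42, this is the LCA
LCA = 42


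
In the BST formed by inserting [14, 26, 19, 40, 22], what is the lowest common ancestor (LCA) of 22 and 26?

Tree insertion order: [14, 26, 19, 40, 22]
Tree (level-order array): [14, None, 26, 19, 40, None, 22]
In a BST, the LCA of p=22, q=26 is the first node v on the
root-to-leaf path with p <= v <= q (go left if both < v, right if both > v).
Walk from root:
  at 14: both 22 and 26 > 14, go right
  at 26: 22 <= 26 <= 26, this is the LCA
LCA = 26


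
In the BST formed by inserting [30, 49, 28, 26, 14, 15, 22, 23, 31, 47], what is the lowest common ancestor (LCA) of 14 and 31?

Tree insertion order: [30, 49, 28, 26, 14, 15, 22, 23, 31, 47]
Tree (level-order array): [30, 28, 49, 26, None, 31, None, 14, None, None, 47, None, 15, None, None, None, 22, None, 23]
In a BST, the LCA of p=14, q=31 is the first node v on the
root-to-leaf path with p <= v <= q (go left if both < v, right if both > v).
Walk from root:
  at 30: 14 <= 30 <= 31, this is the LCA
LCA = 30


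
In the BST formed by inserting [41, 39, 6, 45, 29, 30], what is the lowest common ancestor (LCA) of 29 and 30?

Tree insertion order: [41, 39, 6, 45, 29, 30]
Tree (level-order array): [41, 39, 45, 6, None, None, None, None, 29, None, 30]
In a BST, the LCA of p=29, q=30 is the first node v on the
root-to-leaf path with p <= v <= q (go left if both < v, right if both > v).
Walk from root:
  at 41: both 29 and 30 < 41, go left
  at 39: both 29 and 30 < 39, go left
  at 6: both 29 and 30 > 6, go right
  at 29: 29 <= 29 <= 30, this is the LCA
LCA = 29


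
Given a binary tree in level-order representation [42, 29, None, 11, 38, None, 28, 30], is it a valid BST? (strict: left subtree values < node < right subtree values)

Level-order array: [42, 29, None, 11, 38, None, 28, 30]
Validate using subtree bounds (lo, hi): at each node, require lo < value < hi,
then recurse left with hi=value and right with lo=value.
Preorder trace (stopping at first violation):
  at node 42 with bounds (-inf, +inf): OK
  at node 29 with bounds (-inf, 42): OK
  at node 11 with bounds (-inf, 29): OK
  at node 28 with bounds (11, 29): OK
  at node 38 with bounds (29, 42): OK
  at node 30 with bounds (29, 38): OK
No violation found at any node.
Result: Valid BST


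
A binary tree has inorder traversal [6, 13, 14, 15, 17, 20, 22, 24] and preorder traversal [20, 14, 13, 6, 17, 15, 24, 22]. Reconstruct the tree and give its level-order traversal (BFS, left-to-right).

Inorder:  [6, 13, 14, 15, 17, 20, 22, 24]
Preorder: [20, 14, 13, 6, 17, 15, 24, 22]
Algorithm: preorder visits root first, so consume preorder in order;
for each root, split the current inorder slice at that value into
left-subtree inorder and right-subtree inorder, then recurse.
Recursive splits:
  root=20; inorder splits into left=[6, 13, 14, 15, 17], right=[22, 24]
  root=14; inorder splits into left=[6, 13], right=[15, 17]
  root=13; inorder splits into left=[6], right=[]
  root=6; inorder splits into left=[], right=[]
  root=17; inorder splits into left=[15], right=[]
  root=15; inorder splits into left=[], right=[]
  root=24; inorder splits into left=[22], right=[]
  root=22; inorder splits into left=[], right=[]
Reconstructed level-order: [20, 14, 24, 13, 17, 22, 6, 15]


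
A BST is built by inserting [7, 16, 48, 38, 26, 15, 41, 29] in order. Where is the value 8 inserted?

Starting tree (level order): [7, None, 16, 15, 48, None, None, 38, None, 26, 41, None, 29]
Insertion path: 7 -> 16 -> 15
Result: insert 8 as left child of 15
Final tree (level order): [7, None, 16, 15, 48, 8, None, 38, None, None, None, 26, 41, None, 29]


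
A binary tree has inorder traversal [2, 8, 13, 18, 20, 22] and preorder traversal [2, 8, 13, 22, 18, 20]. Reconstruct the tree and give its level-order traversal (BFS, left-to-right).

Inorder:  [2, 8, 13, 18, 20, 22]
Preorder: [2, 8, 13, 22, 18, 20]
Algorithm: preorder visits root first, so consume preorder in order;
for each root, split the current inorder slice at that value into
left-subtree inorder and right-subtree inorder, then recurse.
Recursive splits:
  root=2; inorder splits into left=[], right=[8, 13, 18, 20, 22]
  root=8; inorder splits into left=[], right=[13, 18, 20, 22]
  root=13; inorder splits into left=[], right=[18, 20, 22]
  root=22; inorder splits into left=[18, 20], right=[]
  root=18; inorder splits into left=[], right=[20]
  root=20; inorder splits into left=[], right=[]
Reconstructed level-order: [2, 8, 13, 22, 18, 20]


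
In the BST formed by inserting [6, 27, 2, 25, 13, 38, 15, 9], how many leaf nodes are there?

Tree built from: [6, 27, 2, 25, 13, 38, 15, 9]
Tree (level-order array): [6, 2, 27, None, None, 25, 38, 13, None, None, None, 9, 15]
Rule: A leaf has 0 children.
Per-node child counts:
  node 6: 2 child(ren)
  node 2: 0 child(ren)
  node 27: 2 child(ren)
  node 25: 1 child(ren)
  node 13: 2 child(ren)
  node 9: 0 child(ren)
  node 15: 0 child(ren)
  node 38: 0 child(ren)
Matching nodes: [2, 9, 15, 38]
Count of leaf nodes: 4


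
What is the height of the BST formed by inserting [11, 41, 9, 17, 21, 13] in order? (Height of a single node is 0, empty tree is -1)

Insertion order: [11, 41, 9, 17, 21, 13]
Tree (level-order array): [11, 9, 41, None, None, 17, None, 13, 21]
Compute height bottom-up (empty subtree = -1):
  height(9) = 1 + max(-1, -1) = 0
  height(13) = 1 + max(-1, -1) = 0
  height(21) = 1 + max(-1, -1) = 0
  height(17) = 1 + max(0, 0) = 1
  height(41) = 1 + max(1, -1) = 2
  height(11) = 1 + max(0, 2) = 3
Height = 3


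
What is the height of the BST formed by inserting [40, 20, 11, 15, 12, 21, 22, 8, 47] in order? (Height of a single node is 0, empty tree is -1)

Insertion order: [40, 20, 11, 15, 12, 21, 22, 8, 47]
Tree (level-order array): [40, 20, 47, 11, 21, None, None, 8, 15, None, 22, None, None, 12]
Compute height bottom-up (empty subtree = -1):
  height(8) = 1 + max(-1, -1) = 0
  height(12) = 1 + max(-1, -1) = 0
  height(15) = 1 + max(0, -1) = 1
  height(11) = 1 + max(0, 1) = 2
  height(22) = 1 + max(-1, -1) = 0
  height(21) = 1 + max(-1, 0) = 1
  height(20) = 1 + max(2, 1) = 3
  height(47) = 1 + max(-1, -1) = 0
  height(40) = 1 + max(3, 0) = 4
Height = 4


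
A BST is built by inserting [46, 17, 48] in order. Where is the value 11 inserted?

Starting tree (level order): [46, 17, 48]
Insertion path: 46 -> 17
Result: insert 11 as left child of 17
Final tree (level order): [46, 17, 48, 11]


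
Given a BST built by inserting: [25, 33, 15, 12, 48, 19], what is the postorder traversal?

Tree insertion order: [25, 33, 15, 12, 48, 19]
Tree (level-order array): [25, 15, 33, 12, 19, None, 48]
Postorder traversal: [12, 19, 15, 48, 33, 25]


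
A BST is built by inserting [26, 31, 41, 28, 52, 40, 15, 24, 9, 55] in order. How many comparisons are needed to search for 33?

Search path for 33: 26 -> 31 -> 41 -> 40
Found: False
Comparisons: 4


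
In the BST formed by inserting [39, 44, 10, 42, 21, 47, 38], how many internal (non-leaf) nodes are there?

Tree built from: [39, 44, 10, 42, 21, 47, 38]
Tree (level-order array): [39, 10, 44, None, 21, 42, 47, None, 38]
Rule: An internal node has at least one child.
Per-node child counts:
  node 39: 2 child(ren)
  node 10: 1 child(ren)
  node 21: 1 child(ren)
  node 38: 0 child(ren)
  node 44: 2 child(ren)
  node 42: 0 child(ren)
  node 47: 0 child(ren)
Matching nodes: [39, 10, 21, 44]
Count of internal (non-leaf) nodes: 4


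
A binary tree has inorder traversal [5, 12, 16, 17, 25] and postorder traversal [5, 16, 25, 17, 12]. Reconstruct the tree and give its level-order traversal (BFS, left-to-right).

Inorder:   [5, 12, 16, 17, 25]
Postorder: [5, 16, 25, 17, 12]
Algorithm: postorder visits root last, so walk postorder right-to-left;
each value is the root of the current inorder slice — split it at that
value, recurse on the right subtree first, then the left.
Recursive splits:
  root=12; inorder splits into left=[5], right=[16, 17, 25]
  root=17; inorder splits into left=[16], right=[25]
  root=25; inorder splits into left=[], right=[]
  root=16; inorder splits into left=[], right=[]
  root=5; inorder splits into left=[], right=[]
Reconstructed level-order: [12, 5, 17, 16, 25]


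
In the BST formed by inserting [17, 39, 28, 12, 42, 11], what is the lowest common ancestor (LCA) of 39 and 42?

Tree insertion order: [17, 39, 28, 12, 42, 11]
Tree (level-order array): [17, 12, 39, 11, None, 28, 42]
In a BST, the LCA of p=39, q=42 is the first node v on the
root-to-leaf path with p <= v <= q (go left if both < v, right if both > v).
Walk from root:
  at 17: both 39 and 42 > 17, go right
  at 39: 39 <= 39 <= 42, this is the LCA
LCA = 39


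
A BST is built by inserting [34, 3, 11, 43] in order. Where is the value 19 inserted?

Starting tree (level order): [34, 3, 43, None, 11]
Insertion path: 34 -> 3 -> 11
Result: insert 19 as right child of 11
Final tree (level order): [34, 3, 43, None, 11, None, None, None, 19]


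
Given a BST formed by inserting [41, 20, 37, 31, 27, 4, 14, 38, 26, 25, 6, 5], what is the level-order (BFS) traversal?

Tree insertion order: [41, 20, 37, 31, 27, 4, 14, 38, 26, 25, 6, 5]
Tree (level-order array): [41, 20, None, 4, 37, None, 14, 31, 38, 6, None, 27, None, None, None, 5, None, 26, None, None, None, 25]
BFS from the root, enqueuing left then right child of each popped node:
  queue [41] -> pop 41, enqueue [20], visited so far: [41]
  queue [20] -> pop 20, enqueue [4, 37], visited so far: [41, 20]
  queue [4, 37] -> pop 4, enqueue [14], visited so far: [41, 20, 4]
  queue [37, 14] -> pop 37, enqueue [31, 38], visited so far: [41, 20, 4, 37]
  queue [14, 31, 38] -> pop 14, enqueue [6], visited so far: [41, 20, 4, 37, 14]
  queue [31, 38, 6] -> pop 31, enqueue [27], visited so far: [41, 20, 4, 37, 14, 31]
  queue [38, 6, 27] -> pop 38, enqueue [none], visited so far: [41, 20, 4, 37, 14, 31, 38]
  queue [6, 27] -> pop 6, enqueue [5], visited so far: [41, 20, 4, 37, 14, 31, 38, 6]
  queue [27, 5] -> pop 27, enqueue [26], visited so far: [41, 20, 4, 37, 14, 31, 38, 6, 27]
  queue [5, 26] -> pop 5, enqueue [none], visited so far: [41, 20, 4, 37, 14, 31, 38, 6, 27, 5]
  queue [26] -> pop 26, enqueue [25], visited so far: [41, 20, 4, 37, 14, 31, 38, 6, 27, 5, 26]
  queue [25] -> pop 25, enqueue [none], visited so far: [41, 20, 4, 37, 14, 31, 38, 6, 27, 5, 26, 25]
Result: [41, 20, 4, 37, 14, 31, 38, 6, 27, 5, 26, 25]


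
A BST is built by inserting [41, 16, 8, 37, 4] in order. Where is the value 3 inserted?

Starting tree (level order): [41, 16, None, 8, 37, 4]
Insertion path: 41 -> 16 -> 8 -> 4
Result: insert 3 as left child of 4
Final tree (level order): [41, 16, None, 8, 37, 4, None, None, None, 3]


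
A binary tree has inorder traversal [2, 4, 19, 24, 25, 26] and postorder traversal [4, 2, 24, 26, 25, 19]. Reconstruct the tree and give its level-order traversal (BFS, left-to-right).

Inorder:   [2, 4, 19, 24, 25, 26]
Postorder: [4, 2, 24, 26, 25, 19]
Algorithm: postorder visits root last, so walk postorder right-to-left;
each value is the root of the current inorder slice — split it at that
value, recurse on the right subtree first, then the left.
Recursive splits:
  root=19; inorder splits into left=[2, 4], right=[24, 25, 26]
  root=25; inorder splits into left=[24], right=[26]
  root=26; inorder splits into left=[], right=[]
  root=24; inorder splits into left=[], right=[]
  root=2; inorder splits into left=[], right=[4]
  root=4; inorder splits into left=[], right=[]
Reconstructed level-order: [19, 2, 25, 4, 24, 26]


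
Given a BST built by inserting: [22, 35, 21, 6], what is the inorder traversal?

Tree insertion order: [22, 35, 21, 6]
Tree (level-order array): [22, 21, 35, 6]
Inorder traversal: [6, 21, 22, 35]


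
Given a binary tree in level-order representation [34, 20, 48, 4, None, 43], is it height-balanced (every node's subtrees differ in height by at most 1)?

Tree (level-order array): [34, 20, 48, 4, None, 43]
Definition: a tree is height-balanced if, at every node, |h(left) - h(right)| <= 1 (empty subtree has height -1).
Bottom-up per-node check:
  node 4: h_left=-1, h_right=-1, diff=0 [OK], height=0
  node 20: h_left=0, h_right=-1, diff=1 [OK], height=1
  node 43: h_left=-1, h_right=-1, diff=0 [OK], height=0
  node 48: h_left=0, h_right=-1, diff=1 [OK], height=1
  node 34: h_left=1, h_right=1, diff=0 [OK], height=2
All nodes satisfy the balance condition.
Result: Balanced


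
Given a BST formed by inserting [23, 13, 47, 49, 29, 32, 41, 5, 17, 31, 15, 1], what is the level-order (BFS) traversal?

Tree insertion order: [23, 13, 47, 49, 29, 32, 41, 5, 17, 31, 15, 1]
Tree (level-order array): [23, 13, 47, 5, 17, 29, 49, 1, None, 15, None, None, 32, None, None, None, None, None, None, 31, 41]
BFS from the root, enqueuing left then right child of each popped node:
  queue [23] -> pop 23, enqueue [13, 47], visited so far: [23]
  queue [13, 47] -> pop 13, enqueue [5, 17], visited so far: [23, 13]
  queue [47, 5, 17] -> pop 47, enqueue [29, 49], visited so far: [23, 13, 47]
  queue [5, 17, 29, 49] -> pop 5, enqueue [1], visited so far: [23, 13, 47, 5]
  queue [17, 29, 49, 1] -> pop 17, enqueue [15], visited so far: [23, 13, 47, 5, 17]
  queue [29, 49, 1, 15] -> pop 29, enqueue [32], visited so far: [23, 13, 47, 5, 17, 29]
  queue [49, 1, 15, 32] -> pop 49, enqueue [none], visited so far: [23, 13, 47, 5, 17, 29, 49]
  queue [1, 15, 32] -> pop 1, enqueue [none], visited so far: [23, 13, 47, 5, 17, 29, 49, 1]
  queue [15, 32] -> pop 15, enqueue [none], visited so far: [23, 13, 47, 5, 17, 29, 49, 1, 15]
  queue [32] -> pop 32, enqueue [31, 41], visited so far: [23, 13, 47, 5, 17, 29, 49, 1, 15, 32]
  queue [31, 41] -> pop 31, enqueue [none], visited so far: [23, 13, 47, 5, 17, 29, 49, 1, 15, 32, 31]
  queue [41] -> pop 41, enqueue [none], visited so far: [23, 13, 47, 5, 17, 29, 49, 1, 15, 32, 31, 41]
Result: [23, 13, 47, 5, 17, 29, 49, 1, 15, 32, 31, 41]


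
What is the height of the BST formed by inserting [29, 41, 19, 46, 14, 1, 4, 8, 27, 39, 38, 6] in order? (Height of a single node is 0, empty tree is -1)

Insertion order: [29, 41, 19, 46, 14, 1, 4, 8, 27, 39, 38, 6]
Tree (level-order array): [29, 19, 41, 14, 27, 39, 46, 1, None, None, None, 38, None, None, None, None, 4, None, None, None, 8, 6]
Compute height bottom-up (empty subtree = -1):
  height(6) = 1 + max(-1, -1) = 0
  height(8) = 1 + max(0, -1) = 1
  height(4) = 1 + max(-1, 1) = 2
  height(1) = 1 + max(-1, 2) = 3
  height(14) = 1 + max(3, -1) = 4
  height(27) = 1 + max(-1, -1) = 0
  height(19) = 1 + max(4, 0) = 5
  height(38) = 1 + max(-1, -1) = 0
  height(39) = 1 + max(0, -1) = 1
  height(46) = 1 + max(-1, -1) = 0
  height(41) = 1 + max(1, 0) = 2
  height(29) = 1 + max(5, 2) = 6
Height = 6


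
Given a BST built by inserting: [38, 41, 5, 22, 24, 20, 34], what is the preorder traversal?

Tree insertion order: [38, 41, 5, 22, 24, 20, 34]
Tree (level-order array): [38, 5, 41, None, 22, None, None, 20, 24, None, None, None, 34]
Preorder traversal: [38, 5, 22, 20, 24, 34, 41]


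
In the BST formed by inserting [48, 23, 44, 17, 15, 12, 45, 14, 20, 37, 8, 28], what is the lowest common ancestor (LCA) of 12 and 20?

Tree insertion order: [48, 23, 44, 17, 15, 12, 45, 14, 20, 37, 8, 28]
Tree (level-order array): [48, 23, None, 17, 44, 15, 20, 37, 45, 12, None, None, None, 28, None, None, None, 8, 14]
In a BST, the LCA of p=12, q=20 is the first node v on the
root-to-leaf path with p <= v <= q (go left if both < v, right if both > v).
Walk from root:
  at 48: both 12 and 20 < 48, go left
  at 23: both 12 and 20 < 23, go left
  at 17: 12 <= 17 <= 20, this is the LCA
LCA = 17


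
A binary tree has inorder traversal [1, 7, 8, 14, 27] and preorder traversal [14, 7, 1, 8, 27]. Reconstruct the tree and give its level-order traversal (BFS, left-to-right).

Inorder:  [1, 7, 8, 14, 27]
Preorder: [14, 7, 1, 8, 27]
Algorithm: preorder visits root first, so consume preorder in order;
for each root, split the current inorder slice at that value into
left-subtree inorder and right-subtree inorder, then recurse.
Recursive splits:
  root=14; inorder splits into left=[1, 7, 8], right=[27]
  root=7; inorder splits into left=[1], right=[8]
  root=1; inorder splits into left=[], right=[]
  root=8; inorder splits into left=[], right=[]
  root=27; inorder splits into left=[], right=[]
Reconstructed level-order: [14, 7, 27, 1, 8]


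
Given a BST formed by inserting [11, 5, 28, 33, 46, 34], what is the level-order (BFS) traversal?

Tree insertion order: [11, 5, 28, 33, 46, 34]
Tree (level-order array): [11, 5, 28, None, None, None, 33, None, 46, 34]
BFS from the root, enqueuing left then right child of each popped node:
  queue [11] -> pop 11, enqueue [5, 28], visited so far: [11]
  queue [5, 28] -> pop 5, enqueue [none], visited so far: [11, 5]
  queue [28] -> pop 28, enqueue [33], visited so far: [11, 5, 28]
  queue [33] -> pop 33, enqueue [46], visited so far: [11, 5, 28, 33]
  queue [46] -> pop 46, enqueue [34], visited so far: [11, 5, 28, 33, 46]
  queue [34] -> pop 34, enqueue [none], visited so far: [11, 5, 28, 33, 46, 34]
Result: [11, 5, 28, 33, 46, 34]


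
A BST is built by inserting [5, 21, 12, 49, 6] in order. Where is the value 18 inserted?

Starting tree (level order): [5, None, 21, 12, 49, 6]
Insertion path: 5 -> 21 -> 12
Result: insert 18 as right child of 12
Final tree (level order): [5, None, 21, 12, 49, 6, 18]


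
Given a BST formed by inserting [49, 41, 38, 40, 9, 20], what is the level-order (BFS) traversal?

Tree insertion order: [49, 41, 38, 40, 9, 20]
Tree (level-order array): [49, 41, None, 38, None, 9, 40, None, 20]
BFS from the root, enqueuing left then right child of each popped node:
  queue [49] -> pop 49, enqueue [41], visited so far: [49]
  queue [41] -> pop 41, enqueue [38], visited so far: [49, 41]
  queue [38] -> pop 38, enqueue [9, 40], visited so far: [49, 41, 38]
  queue [9, 40] -> pop 9, enqueue [20], visited so far: [49, 41, 38, 9]
  queue [40, 20] -> pop 40, enqueue [none], visited so far: [49, 41, 38, 9, 40]
  queue [20] -> pop 20, enqueue [none], visited so far: [49, 41, 38, 9, 40, 20]
Result: [49, 41, 38, 9, 40, 20]


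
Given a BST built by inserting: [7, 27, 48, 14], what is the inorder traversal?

Tree insertion order: [7, 27, 48, 14]
Tree (level-order array): [7, None, 27, 14, 48]
Inorder traversal: [7, 14, 27, 48]


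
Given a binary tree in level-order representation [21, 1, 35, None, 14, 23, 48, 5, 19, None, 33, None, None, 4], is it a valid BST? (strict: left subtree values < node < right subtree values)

Level-order array: [21, 1, 35, None, 14, 23, 48, 5, 19, None, 33, None, None, 4]
Validate using subtree bounds (lo, hi): at each node, require lo < value < hi,
then recurse left with hi=value and right with lo=value.
Preorder trace (stopping at first violation):
  at node 21 with bounds (-inf, +inf): OK
  at node 1 with bounds (-inf, 21): OK
  at node 14 with bounds (1, 21): OK
  at node 5 with bounds (1, 14): OK
  at node 4 with bounds (1, 5): OK
  at node 19 with bounds (14, 21): OK
  at node 35 with bounds (21, +inf): OK
  at node 23 with bounds (21, 35): OK
  at node 33 with bounds (23, 35): OK
  at node 48 with bounds (35, +inf): OK
No violation found at any node.
Result: Valid BST


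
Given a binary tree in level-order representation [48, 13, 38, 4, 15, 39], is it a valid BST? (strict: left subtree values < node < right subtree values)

Level-order array: [48, 13, 38, 4, 15, 39]
Validate using subtree bounds (lo, hi): at each node, require lo < value < hi,
then recurse left with hi=value and right with lo=value.
Preorder trace (stopping at first violation):
  at node 48 with bounds (-inf, +inf): OK
  at node 13 with bounds (-inf, 48): OK
  at node 4 with bounds (-inf, 13): OK
  at node 15 with bounds (13, 48): OK
  at node 38 with bounds (48, +inf): VIOLATION
Node 38 violates its bound: not (48 < 38 < +inf).
Result: Not a valid BST


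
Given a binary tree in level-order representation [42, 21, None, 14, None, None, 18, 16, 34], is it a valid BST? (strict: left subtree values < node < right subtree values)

Level-order array: [42, 21, None, 14, None, None, 18, 16, 34]
Validate using subtree bounds (lo, hi): at each node, require lo < value < hi,
then recurse left with hi=value and right with lo=value.
Preorder trace (stopping at first violation):
  at node 42 with bounds (-inf, +inf): OK
  at node 21 with bounds (-inf, 42): OK
  at node 14 with bounds (-inf, 21): OK
  at node 18 with bounds (14, 21): OK
  at node 16 with bounds (14, 18): OK
  at node 34 with bounds (18, 21): VIOLATION
Node 34 violates its bound: not (18 < 34 < 21).
Result: Not a valid BST


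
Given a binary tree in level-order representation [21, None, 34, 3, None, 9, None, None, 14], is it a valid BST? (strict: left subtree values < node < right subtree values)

Level-order array: [21, None, 34, 3, None, 9, None, None, 14]
Validate using subtree bounds (lo, hi): at each node, require lo < value < hi,
then recurse left with hi=value and right with lo=value.
Preorder trace (stopping at first violation):
  at node 21 with bounds (-inf, +inf): OK
  at node 34 with bounds (21, +inf): OK
  at node 3 with bounds (21, 34): VIOLATION
Node 3 violates its bound: not (21 < 3 < 34).
Result: Not a valid BST


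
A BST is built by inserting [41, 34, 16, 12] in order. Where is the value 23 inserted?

Starting tree (level order): [41, 34, None, 16, None, 12]
Insertion path: 41 -> 34 -> 16
Result: insert 23 as right child of 16
Final tree (level order): [41, 34, None, 16, None, 12, 23]


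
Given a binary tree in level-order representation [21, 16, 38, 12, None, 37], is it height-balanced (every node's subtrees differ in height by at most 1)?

Tree (level-order array): [21, 16, 38, 12, None, 37]
Definition: a tree is height-balanced if, at every node, |h(left) - h(right)| <= 1 (empty subtree has height -1).
Bottom-up per-node check:
  node 12: h_left=-1, h_right=-1, diff=0 [OK], height=0
  node 16: h_left=0, h_right=-1, diff=1 [OK], height=1
  node 37: h_left=-1, h_right=-1, diff=0 [OK], height=0
  node 38: h_left=0, h_right=-1, diff=1 [OK], height=1
  node 21: h_left=1, h_right=1, diff=0 [OK], height=2
All nodes satisfy the balance condition.
Result: Balanced


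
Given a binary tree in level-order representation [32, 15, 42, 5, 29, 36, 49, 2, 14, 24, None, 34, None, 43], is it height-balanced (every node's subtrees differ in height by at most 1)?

Tree (level-order array): [32, 15, 42, 5, 29, 36, 49, 2, 14, 24, None, 34, None, 43]
Definition: a tree is height-balanced if, at every node, |h(left) - h(right)| <= 1 (empty subtree has height -1).
Bottom-up per-node check:
  node 2: h_left=-1, h_right=-1, diff=0 [OK], height=0
  node 14: h_left=-1, h_right=-1, diff=0 [OK], height=0
  node 5: h_left=0, h_right=0, diff=0 [OK], height=1
  node 24: h_left=-1, h_right=-1, diff=0 [OK], height=0
  node 29: h_left=0, h_right=-1, diff=1 [OK], height=1
  node 15: h_left=1, h_right=1, diff=0 [OK], height=2
  node 34: h_left=-1, h_right=-1, diff=0 [OK], height=0
  node 36: h_left=0, h_right=-1, diff=1 [OK], height=1
  node 43: h_left=-1, h_right=-1, diff=0 [OK], height=0
  node 49: h_left=0, h_right=-1, diff=1 [OK], height=1
  node 42: h_left=1, h_right=1, diff=0 [OK], height=2
  node 32: h_left=2, h_right=2, diff=0 [OK], height=3
All nodes satisfy the balance condition.
Result: Balanced


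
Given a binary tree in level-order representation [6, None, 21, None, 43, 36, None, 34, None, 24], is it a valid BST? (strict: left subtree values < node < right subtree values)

Level-order array: [6, None, 21, None, 43, 36, None, 34, None, 24]
Validate using subtree bounds (lo, hi): at each node, require lo < value < hi,
then recurse left with hi=value and right with lo=value.
Preorder trace (stopping at first violation):
  at node 6 with bounds (-inf, +inf): OK
  at node 21 with bounds (6, +inf): OK
  at node 43 with bounds (21, +inf): OK
  at node 36 with bounds (21, 43): OK
  at node 34 with bounds (21, 36): OK
  at node 24 with bounds (21, 34): OK
No violation found at any node.
Result: Valid BST


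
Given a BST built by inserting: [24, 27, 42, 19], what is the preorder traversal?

Tree insertion order: [24, 27, 42, 19]
Tree (level-order array): [24, 19, 27, None, None, None, 42]
Preorder traversal: [24, 19, 27, 42]


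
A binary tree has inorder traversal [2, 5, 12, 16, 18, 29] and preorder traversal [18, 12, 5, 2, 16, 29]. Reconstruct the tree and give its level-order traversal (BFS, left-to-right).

Inorder:  [2, 5, 12, 16, 18, 29]
Preorder: [18, 12, 5, 2, 16, 29]
Algorithm: preorder visits root first, so consume preorder in order;
for each root, split the current inorder slice at that value into
left-subtree inorder and right-subtree inorder, then recurse.
Recursive splits:
  root=18; inorder splits into left=[2, 5, 12, 16], right=[29]
  root=12; inorder splits into left=[2, 5], right=[16]
  root=5; inorder splits into left=[2], right=[]
  root=2; inorder splits into left=[], right=[]
  root=16; inorder splits into left=[], right=[]
  root=29; inorder splits into left=[], right=[]
Reconstructed level-order: [18, 12, 29, 5, 16, 2]


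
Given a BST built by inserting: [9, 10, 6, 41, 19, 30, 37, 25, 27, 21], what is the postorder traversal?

Tree insertion order: [9, 10, 6, 41, 19, 30, 37, 25, 27, 21]
Tree (level-order array): [9, 6, 10, None, None, None, 41, 19, None, None, 30, 25, 37, 21, 27]
Postorder traversal: [6, 21, 27, 25, 37, 30, 19, 41, 10, 9]


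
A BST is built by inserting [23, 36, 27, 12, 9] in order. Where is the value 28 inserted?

Starting tree (level order): [23, 12, 36, 9, None, 27]
Insertion path: 23 -> 36 -> 27
Result: insert 28 as right child of 27
Final tree (level order): [23, 12, 36, 9, None, 27, None, None, None, None, 28]


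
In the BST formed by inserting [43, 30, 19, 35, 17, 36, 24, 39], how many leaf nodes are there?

Tree built from: [43, 30, 19, 35, 17, 36, 24, 39]
Tree (level-order array): [43, 30, None, 19, 35, 17, 24, None, 36, None, None, None, None, None, 39]
Rule: A leaf has 0 children.
Per-node child counts:
  node 43: 1 child(ren)
  node 30: 2 child(ren)
  node 19: 2 child(ren)
  node 17: 0 child(ren)
  node 24: 0 child(ren)
  node 35: 1 child(ren)
  node 36: 1 child(ren)
  node 39: 0 child(ren)
Matching nodes: [17, 24, 39]
Count of leaf nodes: 3


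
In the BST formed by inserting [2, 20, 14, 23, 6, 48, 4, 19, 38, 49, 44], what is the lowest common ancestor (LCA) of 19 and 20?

Tree insertion order: [2, 20, 14, 23, 6, 48, 4, 19, 38, 49, 44]
Tree (level-order array): [2, None, 20, 14, 23, 6, 19, None, 48, 4, None, None, None, 38, 49, None, None, None, 44]
In a BST, the LCA of p=19, q=20 is the first node v on the
root-to-leaf path with p <= v <= q (go left if both < v, right if both > v).
Walk from root:
  at 2: both 19 and 20 > 2, go right
  at 20: 19 <= 20 <= 20, this is the LCA
LCA = 20


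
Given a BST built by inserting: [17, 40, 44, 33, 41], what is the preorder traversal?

Tree insertion order: [17, 40, 44, 33, 41]
Tree (level-order array): [17, None, 40, 33, 44, None, None, 41]
Preorder traversal: [17, 40, 33, 44, 41]


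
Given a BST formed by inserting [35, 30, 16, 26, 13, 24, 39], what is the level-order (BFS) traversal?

Tree insertion order: [35, 30, 16, 26, 13, 24, 39]
Tree (level-order array): [35, 30, 39, 16, None, None, None, 13, 26, None, None, 24]
BFS from the root, enqueuing left then right child of each popped node:
  queue [35] -> pop 35, enqueue [30, 39], visited so far: [35]
  queue [30, 39] -> pop 30, enqueue [16], visited so far: [35, 30]
  queue [39, 16] -> pop 39, enqueue [none], visited so far: [35, 30, 39]
  queue [16] -> pop 16, enqueue [13, 26], visited so far: [35, 30, 39, 16]
  queue [13, 26] -> pop 13, enqueue [none], visited so far: [35, 30, 39, 16, 13]
  queue [26] -> pop 26, enqueue [24], visited so far: [35, 30, 39, 16, 13, 26]
  queue [24] -> pop 24, enqueue [none], visited so far: [35, 30, 39, 16, 13, 26, 24]
Result: [35, 30, 39, 16, 13, 26, 24]


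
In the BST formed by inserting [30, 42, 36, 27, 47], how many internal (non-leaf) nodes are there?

Tree built from: [30, 42, 36, 27, 47]
Tree (level-order array): [30, 27, 42, None, None, 36, 47]
Rule: An internal node has at least one child.
Per-node child counts:
  node 30: 2 child(ren)
  node 27: 0 child(ren)
  node 42: 2 child(ren)
  node 36: 0 child(ren)
  node 47: 0 child(ren)
Matching nodes: [30, 42]
Count of internal (non-leaf) nodes: 2


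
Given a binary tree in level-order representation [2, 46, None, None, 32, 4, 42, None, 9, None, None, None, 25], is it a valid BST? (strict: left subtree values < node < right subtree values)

Level-order array: [2, 46, None, None, 32, 4, 42, None, 9, None, None, None, 25]
Validate using subtree bounds (lo, hi): at each node, require lo < value < hi,
then recurse left with hi=value and right with lo=value.
Preorder trace (stopping at first violation):
  at node 2 with bounds (-inf, +inf): OK
  at node 46 with bounds (-inf, 2): VIOLATION
Node 46 violates its bound: not (-inf < 46 < 2).
Result: Not a valid BST


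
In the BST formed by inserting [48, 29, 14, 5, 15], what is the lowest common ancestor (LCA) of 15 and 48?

Tree insertion order: [48, 29, 14, 5, 15]
Tree (level-order array): [48, 29, None, 14, None, 5, 15]
In a BST, the LCA of p=15, q=48 is the first node v on the
root-to-leaf path with p <= v <= q (go left if both < v, right if both > v).
Walk from root:
  at 48: 15 <= 48 <= 48, this is the LCA
LCA = 48


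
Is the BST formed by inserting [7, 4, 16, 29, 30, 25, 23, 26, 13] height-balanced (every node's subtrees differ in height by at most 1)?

Tree (level-order array): [7, 4, 16, None, None, 13, 29, None, None, 25, 30, 23, 26]
Definition: a tree is height-balanced if, at every node, |h(left) - h(right)| <= 1 (empty subtree has height -1).
Bottom-up per-node check:
  node 4: h_left=-1, h_right=-1, diff=0 [OK], height=0
  node 13: h_left=-1, h_right=-1, diff=0 [OK], height=0
  node 23: h_left=-1, h_right=-1, diff=0 [OK], height=0
  node 26: h_left=-1, h_right=-1, diff=0 [OK], height=0
  node 25: h_left=0, h_right=0, diff=0 [OK], height=1
  node 30: h_left=-1, h_right=-1, diff=0 [OK], height=0
  node 29: h_left=1, h_right=0, diff=1 [OK], height=2
  node 16: h_left=0, h_right=2, diff=2 [FAIL (|0-2|=2 > 1)], height=3
  node 7: h_left=0, h_right=3, diff=3 [FAIL (|0-3|=3 > 1)], height=4
Node 16 violates the condition: |0 - 2| = 2 > 1.
Result: Not balanced


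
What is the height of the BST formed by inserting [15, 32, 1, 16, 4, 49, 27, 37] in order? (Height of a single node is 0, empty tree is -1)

Insertion order: [15, 32, 1, 16, 4, 49, 27, 37]
Tree (level-order array): [15, 1, 32, None, 4, 16, 49, None, None, None, 27, 37]
Compute height bottom-up (empty subtree = -1):
  height(4) = 1 + max(-1, -1) = 0
  height(1) = 1 + max(-1, 0) = 1
  height(27) = 1 + max(-1, -1) = 0
  height(16) = 1 + max(-1, 0) = 1
  height(37) = 1 + max(-1, -1) = 0
  height(49) = 1 + max(0, -1) = 1
  height(32) = 1 + max(1, 1) = 2
  height(15) = 1 + max(1, 2) = 3
Height = 3


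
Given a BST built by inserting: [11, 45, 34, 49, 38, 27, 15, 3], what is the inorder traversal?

Tree insertion order: [11, 45, 34, 49, 38, 27, 15, 3]
Tree (level-order array): [11, 3, 45, None, None, 34, 49, 27, 38, None, None, 15]
Inorder traversal: [3, 11, 15, 27, 34, 38, 45, 49]


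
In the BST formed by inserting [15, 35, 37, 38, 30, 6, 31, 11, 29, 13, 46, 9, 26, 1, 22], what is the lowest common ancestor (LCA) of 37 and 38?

Tree insertion order: [15, 35, 37, 38, 30, 6, 31, 11, 29, 13, 46, 9, 26, 1, 22]
Tree (level-order array): [15, 6, 35, 1, 11, 30, 37, None, None, 9, 13, 29, 31, None, 38, None, None, None, None, 26, None, None, None, None, 46, 22]
In a BST, the LCA of p=37, q=38 is the first node v on the
root-to-leaf path with p <= v <= q (go left if both < v, right if both > v).
Walk from root:
  at 15: both 37 and 38 > 15, go right
  at 35: both 37 and 38 > 35, go right
  at 37: 37 <= 37 <= 38, this is the LCA
LCA = 37


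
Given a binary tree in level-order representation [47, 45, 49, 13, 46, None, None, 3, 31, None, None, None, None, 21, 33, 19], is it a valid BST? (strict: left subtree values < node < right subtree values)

Level-order array: [47, 45, 49, 13, 46, None, None, 3, 31, None, None, None, None, 21, 33, 19]
Validate using subtree bounds (lo, hi): at each node, require lo < value < hi,
then recurse left with hi=value and right with lo=value.
Preorder trace (stopping at first violation):
  at node 47 with bounds (-inf, +inf): OK
  at node 45 with bounds (-inf, 47): OK
  at node 13 with bounds (-inf, 45): OK
  at node 3 with bounds (-inf, 13): OK
  at node 31 with bounds (13, 45): OK
  at node 21 with bounds (13, 31): OK
  at node 19 with bounds (13, 21): OK
  at node 33 with bounds (31, 45): OK
  at node 46 with bounds (45, 47): OK
  at node 49 with bounds (47, +inf): OK
No violation found at any node.
Result: Valid BST
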